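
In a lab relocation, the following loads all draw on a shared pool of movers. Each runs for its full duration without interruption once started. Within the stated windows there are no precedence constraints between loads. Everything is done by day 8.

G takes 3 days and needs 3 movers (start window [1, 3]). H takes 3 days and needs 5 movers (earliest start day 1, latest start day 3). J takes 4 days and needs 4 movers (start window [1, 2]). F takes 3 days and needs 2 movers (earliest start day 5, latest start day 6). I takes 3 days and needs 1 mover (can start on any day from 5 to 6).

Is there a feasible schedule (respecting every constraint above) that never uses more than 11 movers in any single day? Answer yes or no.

no

The minimum achievable peak is 12; 11 < 12, so no feasible schedule stays within the cap.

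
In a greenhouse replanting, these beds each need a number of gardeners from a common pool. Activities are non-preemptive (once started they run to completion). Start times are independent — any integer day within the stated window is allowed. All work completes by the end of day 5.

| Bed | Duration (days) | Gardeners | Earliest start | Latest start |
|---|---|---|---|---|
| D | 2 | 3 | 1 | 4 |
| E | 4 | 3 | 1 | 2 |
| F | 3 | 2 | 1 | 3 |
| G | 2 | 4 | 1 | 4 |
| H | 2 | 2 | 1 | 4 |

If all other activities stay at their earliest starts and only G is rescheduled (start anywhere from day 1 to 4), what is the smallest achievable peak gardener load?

G@1: d1:14  d2:14  d3:5  d4:3  d5:0 → peak 14
G@2: d1:10  d2:14  d3:9  d4:3  d5:0 → peak 14
G@3: d1:10  d2:10  d3:9  d4:7  d5:0 → peak 10
G@4: d1:10  d2:10  d3:5  d4:7  d5:4 → peak 10
Best is G@3, peak 10.

10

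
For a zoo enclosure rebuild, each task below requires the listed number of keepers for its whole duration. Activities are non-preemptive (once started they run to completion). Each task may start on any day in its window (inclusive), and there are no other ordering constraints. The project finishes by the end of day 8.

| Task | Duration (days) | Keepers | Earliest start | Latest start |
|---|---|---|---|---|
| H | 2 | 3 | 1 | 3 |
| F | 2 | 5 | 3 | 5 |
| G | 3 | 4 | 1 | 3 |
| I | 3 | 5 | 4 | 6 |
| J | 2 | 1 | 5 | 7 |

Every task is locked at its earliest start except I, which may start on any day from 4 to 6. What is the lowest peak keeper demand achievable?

9

I@4: d1:7  d2:7  d3:9  d4:10  d5:6  d6:6  d7:0  d8:0 → peak 10
I@5: d1:7  d2:7  d3:9  d4:5  d5:6  d6:6  d7:5  d8:0 → peak 9
I@6: d1:7  d2:7  d3:9  d4:5  d5:1  d6:6  d7:5  d8:5 → peak 9
Best is I@5, peak 9.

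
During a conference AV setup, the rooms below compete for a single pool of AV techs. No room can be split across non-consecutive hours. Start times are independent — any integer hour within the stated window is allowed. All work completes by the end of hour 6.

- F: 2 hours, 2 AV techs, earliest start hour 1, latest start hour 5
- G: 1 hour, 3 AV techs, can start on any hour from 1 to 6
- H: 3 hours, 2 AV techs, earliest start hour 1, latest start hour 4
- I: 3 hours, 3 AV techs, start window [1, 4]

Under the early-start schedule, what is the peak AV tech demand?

Early-start schedule: F@1, G@1, H@1, I@1.
Load per hour: hour 1: 10, hour 2: 7, hour 3: 5, hour 4: 0, hour 5: 0, hour 6: 0.
Peak is 10.

10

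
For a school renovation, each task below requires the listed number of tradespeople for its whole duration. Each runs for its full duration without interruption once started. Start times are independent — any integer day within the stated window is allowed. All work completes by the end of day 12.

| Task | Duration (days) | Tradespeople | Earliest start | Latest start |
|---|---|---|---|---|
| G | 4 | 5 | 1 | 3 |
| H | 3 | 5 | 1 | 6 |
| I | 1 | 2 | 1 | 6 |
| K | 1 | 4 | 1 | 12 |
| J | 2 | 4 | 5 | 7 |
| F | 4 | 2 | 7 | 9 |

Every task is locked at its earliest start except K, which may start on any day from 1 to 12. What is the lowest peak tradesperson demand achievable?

12

K@1: d1:16  d2:10  d3:10  d4:5  d5:4  d6:4  d7:2  d8:2  d9:2  d10:2  d11:0  d12:0 → peak 16
K@2: d1:12  d2:14  d3:10  d4:5  d5:4  d6:4  d7:2  d8:2  d9:2  d10:2  d11:0  d12:0 → peak 14
K@3: d1:12  d2:10  d3:14  d4:5  d5:4  d6:4  d7:2  d8:2  d9:2  d10:2  d11:0  d12:0 → peak 14
K@4: d1:12  d2:10  d3:10  d4:9  d5:4  d6:4  d7:2  d8:2  d9:2  d10:2  d11:0  d12:0 → peak 12
K@5: d1:12  d2:10  d3:10  d4:5  d5:8  d6:4  d7:2  d8:2  d9:2  d10:2  d11:0  d12:0 → peak 12
K@6: d1:12  d2:10  d3:10  d4:5  d5:4  d6:8  d7:2  d8:2  d9:2  d10:2  d11:0  d12:0 → peak 12
K@7: d1:12  d2:10  d3:10  d4:5  d5:4  d6:4  d7:6  d8:2  d9:2  d10:2  d11:0  d12:0 → peak 12
K@8: d1:12  d2:10  d3:10  d4:5  d5:4  d6:4  d7:2  d8:6  d9:2  d10:2  d11:0  d12:0 → peak 12
K@9: d1:12  d2:10  d3:10  d4:5  d5:4  d6:4  d7:2  d8:2  d9:6  d10:2  d11:0  d12:0 → peak 12
K@10: d1:12  d2:10  d3:10  d4:5  d5:4  d6:4  d7:2  d8:2  d9:2  d10:6  d11:0  d12:0 → peak 12
K@11: d1:12  d2:10  d3:10  d4:5  d5:4  d6:4  d7:2  d8:2  d9:2  d10:2  d11:4  d12:0 → peak 12
K@12: d1:12  d2:10  d3:10  d4:5  d5:4  d6:4  d7:2  d8:2  d9:2  d10:2  d11:0  d12:4 → peak 12
Best is K@4, peak 12.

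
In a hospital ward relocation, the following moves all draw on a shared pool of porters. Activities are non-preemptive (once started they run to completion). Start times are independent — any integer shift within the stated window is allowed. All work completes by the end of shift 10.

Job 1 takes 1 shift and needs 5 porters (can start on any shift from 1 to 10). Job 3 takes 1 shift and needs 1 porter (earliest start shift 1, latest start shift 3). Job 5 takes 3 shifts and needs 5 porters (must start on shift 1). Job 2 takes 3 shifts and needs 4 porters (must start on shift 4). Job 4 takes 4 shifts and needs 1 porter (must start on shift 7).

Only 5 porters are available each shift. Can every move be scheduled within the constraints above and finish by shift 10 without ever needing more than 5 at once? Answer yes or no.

The minimum achievable peak is 6; 5 < 6, so no feasible schedule stays within the cap.

no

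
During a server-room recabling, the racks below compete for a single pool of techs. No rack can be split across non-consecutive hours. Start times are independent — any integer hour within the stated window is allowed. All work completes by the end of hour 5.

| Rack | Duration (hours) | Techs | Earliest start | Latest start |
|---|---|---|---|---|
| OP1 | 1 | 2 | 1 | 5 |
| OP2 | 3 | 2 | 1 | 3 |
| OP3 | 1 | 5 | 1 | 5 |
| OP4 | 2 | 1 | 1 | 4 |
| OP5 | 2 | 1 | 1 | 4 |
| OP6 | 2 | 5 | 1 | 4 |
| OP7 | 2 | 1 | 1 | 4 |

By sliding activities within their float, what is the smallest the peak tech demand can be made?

Early-start (OP1@1, OP2@1, OP3@1, OP4@1, OP5@1, OP6@1, OP7@1) gives peak 17: h1:17  h2:10  h3:2  h4:0  h5:0.
Shift OP3→3, OP6→4.
Schedule OP1@1, OP2@1, OP3@3, OP4@1, OP5@1, OP6@4, OP7@1: h1:7  h2:5  h3:7  h4:5  h5:5 — peak 7.

7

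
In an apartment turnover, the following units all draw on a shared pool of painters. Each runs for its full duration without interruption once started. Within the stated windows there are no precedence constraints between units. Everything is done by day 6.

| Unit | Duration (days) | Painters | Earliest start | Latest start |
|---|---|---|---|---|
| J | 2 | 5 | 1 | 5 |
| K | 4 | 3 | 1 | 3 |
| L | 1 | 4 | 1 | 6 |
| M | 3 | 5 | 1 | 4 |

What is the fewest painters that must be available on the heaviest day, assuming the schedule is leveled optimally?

Early-start (J@1, K@1, L@1, M@1) gives peak 17: d1:17  d2:13  d3:8  d4:3  d5:0  d6:0.
Shift L→3, M→4.
Schedule J@1, K@1, L@3, M@4: d1:8  d2:8  d3:7  d4:8  d5:5  d6:5 — peak 8.

8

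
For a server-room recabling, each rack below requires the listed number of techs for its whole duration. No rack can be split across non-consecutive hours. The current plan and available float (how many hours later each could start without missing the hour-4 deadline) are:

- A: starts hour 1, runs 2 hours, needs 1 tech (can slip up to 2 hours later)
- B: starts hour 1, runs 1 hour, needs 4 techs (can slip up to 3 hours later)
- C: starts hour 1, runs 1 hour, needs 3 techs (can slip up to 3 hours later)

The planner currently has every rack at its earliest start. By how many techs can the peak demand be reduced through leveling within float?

Early-start peak: h1:8  h2:1  h3:0  h4:0 ⇒ 8.
Leveled (A@1, B@3, C@1): h1:4  h2:1  h3:4  h4:0 ⇒ 4.
Reduction 8 − 4 = 4.

4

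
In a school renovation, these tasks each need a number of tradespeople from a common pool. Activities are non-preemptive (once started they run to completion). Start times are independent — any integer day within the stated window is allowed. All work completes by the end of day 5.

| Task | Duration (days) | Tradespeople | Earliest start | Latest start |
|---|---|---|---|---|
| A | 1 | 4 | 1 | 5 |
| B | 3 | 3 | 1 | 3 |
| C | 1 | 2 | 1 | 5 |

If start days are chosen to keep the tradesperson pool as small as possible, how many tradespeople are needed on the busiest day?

4

Early-start (A@1, B@1, C@1) gives peak 9: d1:9  d2:3  d3:3  d4:0  d5:0.
Shift B→2, C→5.
Schedule A@1, B@2, C@5: d1:4  d2:3  d3:3  d4:3  d5:2 — peak 4.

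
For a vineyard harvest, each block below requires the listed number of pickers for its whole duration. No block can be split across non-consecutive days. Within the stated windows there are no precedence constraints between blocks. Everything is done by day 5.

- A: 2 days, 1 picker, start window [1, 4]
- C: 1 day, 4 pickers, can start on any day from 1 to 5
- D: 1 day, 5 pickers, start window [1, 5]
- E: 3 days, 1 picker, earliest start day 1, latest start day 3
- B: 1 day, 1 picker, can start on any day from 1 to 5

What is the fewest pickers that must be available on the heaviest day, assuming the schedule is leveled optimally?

5

Early-start (A@1, C@1, D@1, E@1, B@1) gives peak 12: d1:12  d2:2  d3:1  d4:0  d5:0.
Shift D→5, E→2, B→2.
Schedule A@1, C@1, D@5, E@2, B@2: d1:5  d2:3  d3:1  d4:1  d5:5 — peak 5.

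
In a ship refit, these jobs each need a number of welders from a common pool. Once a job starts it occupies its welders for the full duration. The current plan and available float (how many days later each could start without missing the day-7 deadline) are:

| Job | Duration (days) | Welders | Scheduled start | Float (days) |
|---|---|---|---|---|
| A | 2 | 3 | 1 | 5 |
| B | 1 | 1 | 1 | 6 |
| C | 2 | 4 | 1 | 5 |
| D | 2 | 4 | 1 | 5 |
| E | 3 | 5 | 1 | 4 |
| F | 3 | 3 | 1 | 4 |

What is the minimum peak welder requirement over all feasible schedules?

Early-start (A@1, B@1, C@1, D@1, E@1, F@1) gives peak 20: d1:20  d2:19  d3:8  d4:0  d5:0  d6:0  d7:0.
Shift D→3, E→5, F→3.
Schedule A@1, B@1, C@1, D@3, E@5, F@3: d1:8  d2:7  d3:7  d4:7  d5:8  d6:5  d7:5 — peak 8.

8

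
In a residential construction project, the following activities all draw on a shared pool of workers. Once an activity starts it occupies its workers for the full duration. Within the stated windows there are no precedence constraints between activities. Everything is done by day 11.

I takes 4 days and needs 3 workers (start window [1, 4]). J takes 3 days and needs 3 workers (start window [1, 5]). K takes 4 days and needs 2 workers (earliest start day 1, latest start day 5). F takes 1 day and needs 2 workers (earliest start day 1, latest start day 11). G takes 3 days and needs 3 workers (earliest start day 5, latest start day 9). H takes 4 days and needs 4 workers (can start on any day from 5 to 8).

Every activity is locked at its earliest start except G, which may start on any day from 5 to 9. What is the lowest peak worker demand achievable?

10

G@5: d1:10  d2:8  d3:8  d4:5  d5:7  d6:7  d7:7  d8:4  d9:0  d10:0  d11:0 → peak 10
G@6: d1:10  d2:8  d3:8  d4:5  d5:4  d6:7  d7:7  d8:7  d9:0  d10:0  d11:0 → peak 10
G@7: d1:10  d2:8  d3:8  d4:5  d5:4  d6:4  d7:7  d8:7  d9:3  d10:0  d11:0 → peak 10
G@8: d1:10  d2:8  d3:8  d4:5  d5:4  d6:4  d7:4  d8:7  d9:3  d10:3  d11:0 → peak 10
G@9: d1:10  d2:8  d3:8  d4:5  d5:4  d6:4  d7:4  d8:4  d9:3  d10:3  d11:3 → peak 10
Best is G@5, peak 10.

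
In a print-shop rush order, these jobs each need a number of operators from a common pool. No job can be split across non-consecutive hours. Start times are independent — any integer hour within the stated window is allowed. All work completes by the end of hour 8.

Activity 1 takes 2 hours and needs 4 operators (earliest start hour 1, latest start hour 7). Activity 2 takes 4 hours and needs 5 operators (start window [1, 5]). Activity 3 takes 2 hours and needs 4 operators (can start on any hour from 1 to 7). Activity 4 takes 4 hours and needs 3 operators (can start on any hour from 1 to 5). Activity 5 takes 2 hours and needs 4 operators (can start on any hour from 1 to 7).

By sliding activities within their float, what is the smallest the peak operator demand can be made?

8

Early-start (Activity 1@1, Activity 2@1, Activity 3@1, Activity 4@1, Activity 5@1) gives peak 20: h1:20  h2:20  h3:8  h4:8  h5:0  h6:0  h7:0  h8:0.
Shift Activity 2→3, Activity 4→3, Activity 5→7.
Schedule Activity 1@1, Activity 2@3, Activity 3@1, Activity 4@3, Activity 5@7: h1:8  h2:8  h3:8  h4:8  h5:8  h6:8  h7:4  h8:4 — peak 8.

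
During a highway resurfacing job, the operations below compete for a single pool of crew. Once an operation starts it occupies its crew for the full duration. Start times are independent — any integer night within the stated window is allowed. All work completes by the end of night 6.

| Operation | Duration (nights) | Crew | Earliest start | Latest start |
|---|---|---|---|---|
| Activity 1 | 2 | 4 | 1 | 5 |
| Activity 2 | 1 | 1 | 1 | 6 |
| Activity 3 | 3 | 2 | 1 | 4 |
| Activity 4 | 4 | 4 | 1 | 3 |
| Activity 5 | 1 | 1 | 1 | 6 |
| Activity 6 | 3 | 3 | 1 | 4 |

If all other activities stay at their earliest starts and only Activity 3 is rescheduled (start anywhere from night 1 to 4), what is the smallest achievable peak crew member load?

Activity 3@1: n1:15  n2:13  n3:9  n4:4  n5:0  n6:0 → peak 15
Activity 3@2: n1:13  n2:13  n3:9  n4:6  n5:0  n6:0 → peak 13
Activity 3@3: n1:13  n2:11  n3:9  n4:6  n5:2  n6:0 → peak 13
Activity 3@4: n1:13  n2:11  n3:7  n4:6  n5:2  n6:2 → peak 13
Best is Activity 3@2, peak 13.

13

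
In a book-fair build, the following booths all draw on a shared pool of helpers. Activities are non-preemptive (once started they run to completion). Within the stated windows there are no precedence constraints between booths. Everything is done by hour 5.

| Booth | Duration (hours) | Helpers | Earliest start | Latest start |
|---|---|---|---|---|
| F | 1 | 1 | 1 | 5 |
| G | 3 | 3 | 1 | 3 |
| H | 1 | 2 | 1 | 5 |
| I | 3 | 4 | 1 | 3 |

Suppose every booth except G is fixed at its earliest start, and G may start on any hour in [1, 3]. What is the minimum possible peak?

7

G@1: h1:10  h2:7  h3:7  h4:0  h5:0 → peak 10
G@2: h1:7  h2:7  h3:7  h4:3  h5:0 → peak 7
G@3: h1:7  h2:4  h3:7  h4:3  h5:3 → peak 7
Best is G@2, peak 7.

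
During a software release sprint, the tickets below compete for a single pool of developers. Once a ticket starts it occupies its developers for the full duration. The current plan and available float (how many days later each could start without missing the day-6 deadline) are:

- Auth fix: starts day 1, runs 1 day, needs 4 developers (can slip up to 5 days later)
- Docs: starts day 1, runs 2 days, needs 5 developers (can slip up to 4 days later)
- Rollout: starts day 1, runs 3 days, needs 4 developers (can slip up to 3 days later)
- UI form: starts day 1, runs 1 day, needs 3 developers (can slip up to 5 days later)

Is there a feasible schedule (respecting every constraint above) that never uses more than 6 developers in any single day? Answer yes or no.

The minimum achievable peak is 7; 6 < 7, so no feasible schedule stays within the cap.

no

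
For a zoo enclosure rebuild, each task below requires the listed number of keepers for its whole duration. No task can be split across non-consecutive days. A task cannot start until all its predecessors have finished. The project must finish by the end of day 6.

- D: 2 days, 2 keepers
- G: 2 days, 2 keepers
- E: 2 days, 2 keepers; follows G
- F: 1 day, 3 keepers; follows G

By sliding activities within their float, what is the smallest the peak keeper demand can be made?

Early-start (D@1, G@1, E@3, F@3) gives peak 5: d1:4  d2:4  d3:5  d4:2  d5:0  d6:0.
Shift F→5.
Schedule D@1, G@1, E@3, F@5: d1:4  d2:4  d3:2  d4:2  d5:3  d6:0 — peak 4.

4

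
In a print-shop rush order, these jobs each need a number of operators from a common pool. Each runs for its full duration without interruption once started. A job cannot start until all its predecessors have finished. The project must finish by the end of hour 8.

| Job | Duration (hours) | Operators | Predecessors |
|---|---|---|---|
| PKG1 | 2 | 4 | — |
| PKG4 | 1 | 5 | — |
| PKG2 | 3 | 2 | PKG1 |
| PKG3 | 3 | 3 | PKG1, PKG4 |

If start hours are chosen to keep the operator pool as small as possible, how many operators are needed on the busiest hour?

Early-start (PKG1@1, PKG4@1, PKG2@3, PKG3@3) gives peak 9: h1:9  h2:4  h3:5  h4:5  h5:5  h6:0  h7:0  h8:0.
Shift PKG4→3, PKG2→4, PKG3→4.
Schedule PKG1@1, PKG4@3, PKG2@4, PKG3@4: h1:4  h2:4  h3:5  h4:5  h5:5  h6:5  h7:0  h8:0 — peak 5.

5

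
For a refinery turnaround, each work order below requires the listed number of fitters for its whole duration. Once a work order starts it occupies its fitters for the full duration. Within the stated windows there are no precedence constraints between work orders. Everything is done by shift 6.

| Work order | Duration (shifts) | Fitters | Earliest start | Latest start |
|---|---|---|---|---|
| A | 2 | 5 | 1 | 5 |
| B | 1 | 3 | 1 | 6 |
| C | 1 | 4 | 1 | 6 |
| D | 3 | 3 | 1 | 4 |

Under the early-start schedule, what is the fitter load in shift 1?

15

At early start, shift 1 has: A, B, C, D.
Demand: 5 + 3 + 4 + 3 = 15.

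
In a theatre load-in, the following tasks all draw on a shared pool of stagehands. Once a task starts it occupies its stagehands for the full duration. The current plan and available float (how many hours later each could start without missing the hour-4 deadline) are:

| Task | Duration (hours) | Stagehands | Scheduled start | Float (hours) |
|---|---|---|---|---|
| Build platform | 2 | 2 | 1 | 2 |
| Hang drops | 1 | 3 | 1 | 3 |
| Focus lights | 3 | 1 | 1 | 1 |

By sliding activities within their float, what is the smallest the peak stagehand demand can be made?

3

Early-start (Build platform@1, Hang drops@1, Focus lights@1) gives peak 6: h1:6  h2:3  h3:1  h4:0.
Shift Hang drops→4.
Schedule Build platform@1, Hang drops@4, Focus lights@1: h1:3  h2:3  h3:1  h4:3 — peak 3.
Total stagehand-hours = 10 over 4 hours ⇒ peak ≥ ⌈10/4⌉ = 3, so 3 is optimal.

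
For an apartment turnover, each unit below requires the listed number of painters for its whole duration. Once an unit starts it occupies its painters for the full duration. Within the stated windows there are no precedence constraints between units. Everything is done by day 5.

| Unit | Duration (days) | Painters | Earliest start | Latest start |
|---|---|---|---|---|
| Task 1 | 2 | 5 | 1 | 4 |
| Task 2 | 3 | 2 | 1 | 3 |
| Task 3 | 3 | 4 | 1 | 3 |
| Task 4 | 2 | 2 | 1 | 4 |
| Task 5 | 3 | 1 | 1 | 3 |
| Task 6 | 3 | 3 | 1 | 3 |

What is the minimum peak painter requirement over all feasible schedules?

10

Early-start (Task 1@1, Task 2@1, Task 3@1, Task 4@1, Task 5@1, Task 6@1) gives peak 17: d1:17  d2:17  d3:10  d4:0  d5:0.
Shift Task 3→3, Task 6→3.
Schedule Task 1@1, Task 2@1, Task 3@3, Task 4@1, Task 5@1, Task 6@3: d1:10  d2:10  d3:10  d4:7  d5:7 — peak 10.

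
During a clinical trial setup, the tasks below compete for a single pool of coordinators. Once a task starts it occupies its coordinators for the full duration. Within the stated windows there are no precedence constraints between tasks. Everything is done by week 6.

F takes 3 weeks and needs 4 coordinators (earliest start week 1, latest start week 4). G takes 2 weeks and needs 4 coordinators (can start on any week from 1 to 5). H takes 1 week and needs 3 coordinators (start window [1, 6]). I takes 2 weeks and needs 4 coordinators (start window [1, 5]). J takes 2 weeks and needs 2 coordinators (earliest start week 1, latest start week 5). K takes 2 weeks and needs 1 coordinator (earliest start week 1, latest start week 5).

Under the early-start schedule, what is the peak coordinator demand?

18

Early-start schedule: F@1, G@1, H@1, I@1, J@1, K@1.
Load per week: week 1: 18, week 2: 15, week 3: 4, week 4: 0, week 5: 0, week 6: 0.
Peak is 18.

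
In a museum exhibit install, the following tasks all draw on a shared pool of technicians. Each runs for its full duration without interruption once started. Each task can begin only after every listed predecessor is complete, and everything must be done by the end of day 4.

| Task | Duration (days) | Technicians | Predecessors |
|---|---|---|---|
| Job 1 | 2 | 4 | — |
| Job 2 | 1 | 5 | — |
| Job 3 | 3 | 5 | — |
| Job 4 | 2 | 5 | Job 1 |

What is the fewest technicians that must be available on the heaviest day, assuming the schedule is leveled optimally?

10

Early-start (Job 1@1, Job 2@1, Job 3@1, Job 4@3) gives peak 14: d1:14  d2:9  d3:10  d4:5.
Shift Job 3→2.
Schedule Job 1@1, Job 2@1, Job 3@2, Job 4@3: d1:9  d2:9  d3:10  d4:10 — peak 10.
Total technician-days = 38 over 4 days ⇒ peak ≥ ⌈38/4⌉ = 10, so 10 is optimal.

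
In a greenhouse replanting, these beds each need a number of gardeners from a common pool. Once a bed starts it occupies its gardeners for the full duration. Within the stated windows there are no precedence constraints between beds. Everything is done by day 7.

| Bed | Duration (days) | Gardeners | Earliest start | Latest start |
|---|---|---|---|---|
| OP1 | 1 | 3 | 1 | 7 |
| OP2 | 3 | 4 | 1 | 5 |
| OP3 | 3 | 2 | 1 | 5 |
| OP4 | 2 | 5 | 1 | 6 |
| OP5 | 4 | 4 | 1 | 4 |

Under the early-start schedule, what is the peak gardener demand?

Early-start schedule: OP1@1, OP2@1, OP3@1, OP4@1, OP5@1.
Load per day: day 1: 18, day 2: 15, day 3: 10, day 4: 4, day 5: 0, day 6: 0, day 7: 0.
Peak is 18.

18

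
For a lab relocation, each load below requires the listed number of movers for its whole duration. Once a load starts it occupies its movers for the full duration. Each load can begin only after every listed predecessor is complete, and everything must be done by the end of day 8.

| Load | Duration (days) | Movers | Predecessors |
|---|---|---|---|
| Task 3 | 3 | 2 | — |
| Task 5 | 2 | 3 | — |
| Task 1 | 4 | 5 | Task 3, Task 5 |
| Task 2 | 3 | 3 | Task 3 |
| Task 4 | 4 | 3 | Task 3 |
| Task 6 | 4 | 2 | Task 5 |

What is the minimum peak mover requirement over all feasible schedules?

Schedule Task 3@1, Task 5@1, Task 1@4, Task 2@4, Task 4@4, Task 6@3: d1:5  d2:5  d3:4  d4:13  d5:13  d6:13  d7:8  d8:0 — peak 13.

13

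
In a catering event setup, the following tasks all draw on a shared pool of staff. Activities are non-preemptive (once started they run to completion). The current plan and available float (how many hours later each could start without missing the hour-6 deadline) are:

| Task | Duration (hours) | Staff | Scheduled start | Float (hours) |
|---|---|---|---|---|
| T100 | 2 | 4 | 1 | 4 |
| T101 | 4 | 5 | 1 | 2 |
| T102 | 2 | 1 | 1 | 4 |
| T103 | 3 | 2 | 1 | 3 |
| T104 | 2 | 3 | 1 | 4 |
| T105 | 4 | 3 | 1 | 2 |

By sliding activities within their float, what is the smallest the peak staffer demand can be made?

Early-start (T100@1, T101@1, T102@1, T103@1, T104@1, T105@1) gives peak 18: h1:18  h2:18  h3:10  h4:8  h5:0  h6:0.
Shift T103→3, T104→5, T105→3.
Schedule T100@1, T101@1, T102@1, T103@3, T104@5, T105@3: h1:10  h2:10  h3:10  h4:10  h5:8  h6:6 — peak 10.

10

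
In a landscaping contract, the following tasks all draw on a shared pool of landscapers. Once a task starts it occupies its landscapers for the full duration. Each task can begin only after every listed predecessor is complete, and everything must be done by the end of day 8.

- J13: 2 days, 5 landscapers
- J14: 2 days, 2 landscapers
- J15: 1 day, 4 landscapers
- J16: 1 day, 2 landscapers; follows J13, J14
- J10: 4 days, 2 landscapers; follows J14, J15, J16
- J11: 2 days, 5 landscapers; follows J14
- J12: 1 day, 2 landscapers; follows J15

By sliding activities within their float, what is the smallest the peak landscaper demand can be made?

Early-start (J13@1, J14@1, J15@1, J16@3, J10@4, J11@3, J12@2) gives peak 11: d1:11  d2:9  d3:7  d4:7  d5:2  d6:2  d7:2  d8:0.
Shift J15→3, J11→4, J12→6.
Schedule J13@1, J14@1, J15@3, J16@3, J10@4, J11@4, J12@6: d1:7  d2:7  d3:6  d4:7  d5:7  d6:4  d7:2  d8:0 — peak 7.

7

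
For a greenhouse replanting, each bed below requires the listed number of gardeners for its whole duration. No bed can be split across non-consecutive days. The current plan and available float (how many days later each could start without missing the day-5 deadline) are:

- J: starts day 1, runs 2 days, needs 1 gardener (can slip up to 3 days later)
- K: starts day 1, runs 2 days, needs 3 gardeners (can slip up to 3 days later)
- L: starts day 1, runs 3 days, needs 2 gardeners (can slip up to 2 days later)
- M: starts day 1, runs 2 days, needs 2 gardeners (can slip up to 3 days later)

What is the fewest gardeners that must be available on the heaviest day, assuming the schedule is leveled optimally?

Early-start (J@1, K@1, L@1, M@1) gives peak 8: d1:8  d2:8  d3:2  d4:0  d5:0.
Shift L→3, M→3.
Schedule J@1, K@1, L@3, M@3: d1:4  d2:4  d3:4  d4:4  d5:2 — peak 4.
Total gardener-days = 18 over 5 days ⇒ peak ≥ ⌈18/5⌉ = 4, so 4 is optimal.

4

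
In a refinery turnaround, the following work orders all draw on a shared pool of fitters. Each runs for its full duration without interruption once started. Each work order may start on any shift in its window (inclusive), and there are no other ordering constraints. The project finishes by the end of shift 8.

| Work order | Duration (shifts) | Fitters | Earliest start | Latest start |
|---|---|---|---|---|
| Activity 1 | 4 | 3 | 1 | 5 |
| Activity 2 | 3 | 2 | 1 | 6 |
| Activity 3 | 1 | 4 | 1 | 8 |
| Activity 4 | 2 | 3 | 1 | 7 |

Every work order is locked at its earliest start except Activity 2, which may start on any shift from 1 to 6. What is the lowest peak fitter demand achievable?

10

Activity 2@1: s1:12  s2:8  s3:5  s4:3  s5:0  s6:0  s7:0  s8:0 → peak 12
Activity 2@2: s1:10  s2:8  s3:5  s4:5  s5:0  s6:0  s7:0  s8:0 → peak 10
Activity 2@3: s1:10  s2:6  s3:5  s4:5  s5:2  s6:0  s7:0  s8:0 → peak 10
Activity 2@4: s1:10  s2:6  s3:3  s4:5  s5:2  s6:2  s7:0  s8:0 → peak 10
Activity 2@5: s1:10  s2:6  s3:3  s4:3  s5:2  s6:2  s7:2  s8:0 → peak 10
Activity 2@6: s1:10  s2:6  s3:3  s4:3  s5:0  s6:2  s7:2  s8:2 → peak 10
Best is Activity 2@2, peak 10.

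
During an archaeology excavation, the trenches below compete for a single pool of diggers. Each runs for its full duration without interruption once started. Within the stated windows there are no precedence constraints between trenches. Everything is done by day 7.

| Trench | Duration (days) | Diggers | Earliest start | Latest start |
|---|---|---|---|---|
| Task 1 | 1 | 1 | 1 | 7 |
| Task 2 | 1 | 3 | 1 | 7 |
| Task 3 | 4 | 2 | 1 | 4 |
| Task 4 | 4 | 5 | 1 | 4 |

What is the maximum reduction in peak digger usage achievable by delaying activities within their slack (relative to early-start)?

4

Early-start peak: d1:11  d2:7  d3:7  d4:7  d5:0  d6:0  d7:0 ⇒ 11.
Leveled (Task 1@1, Task 2@1, Task 3@1, Task 4@2): d1:6  d2:7  d3:7  d4:7  d5:5  d6:0  d7:0 ⇒ 7.
Reduction 11 − 7 = 4.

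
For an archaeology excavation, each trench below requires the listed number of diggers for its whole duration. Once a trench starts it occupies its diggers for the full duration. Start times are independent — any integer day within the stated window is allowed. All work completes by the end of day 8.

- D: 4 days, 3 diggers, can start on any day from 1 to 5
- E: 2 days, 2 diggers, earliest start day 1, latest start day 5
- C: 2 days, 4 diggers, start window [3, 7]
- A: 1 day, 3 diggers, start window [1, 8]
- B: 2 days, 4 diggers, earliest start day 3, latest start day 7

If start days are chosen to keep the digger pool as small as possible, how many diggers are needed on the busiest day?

6

Early-start (D@1, E@1, C@3, A@1, B@3) gives peak 11: d1:8  d2:5  d3:11  d4:11  d5:0  d6:0  d7:0  d8:0.
Shift C→5, A→3, B→7.
Schedule D@1, E@1, C@5, A@3, B@7: d1:5  d2:5  d3:6  d4:3  d5:4  d6:4  d7:4  d8:4 — peak 6.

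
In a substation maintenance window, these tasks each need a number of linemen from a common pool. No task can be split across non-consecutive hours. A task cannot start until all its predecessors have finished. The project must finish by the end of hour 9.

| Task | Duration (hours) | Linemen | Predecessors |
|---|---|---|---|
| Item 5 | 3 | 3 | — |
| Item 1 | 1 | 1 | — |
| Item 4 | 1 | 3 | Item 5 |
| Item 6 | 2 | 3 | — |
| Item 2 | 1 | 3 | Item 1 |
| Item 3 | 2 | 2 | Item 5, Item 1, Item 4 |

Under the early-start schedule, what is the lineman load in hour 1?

7

At early start, hour 1 has: Item 5, Item 1, Item 6.
Demand: 3 + 1 + 3 = 7.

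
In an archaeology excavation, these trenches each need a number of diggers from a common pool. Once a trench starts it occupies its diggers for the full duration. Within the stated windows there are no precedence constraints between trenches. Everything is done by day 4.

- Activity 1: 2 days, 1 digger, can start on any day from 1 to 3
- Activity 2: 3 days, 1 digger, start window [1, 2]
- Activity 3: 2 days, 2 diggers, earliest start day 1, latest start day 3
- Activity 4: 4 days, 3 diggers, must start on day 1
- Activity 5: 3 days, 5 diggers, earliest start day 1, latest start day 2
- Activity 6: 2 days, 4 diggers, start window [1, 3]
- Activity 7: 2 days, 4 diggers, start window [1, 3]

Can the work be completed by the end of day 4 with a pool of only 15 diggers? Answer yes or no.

Schedule Activity 1@1, Activity 2@1, Activity 3@3, Activity 4@1, Activity 5@1, Activity 6@1, Activity 7@3: d1:14  d2:14  d3:15  d4:9 — peak 15 ≤ 15.

yes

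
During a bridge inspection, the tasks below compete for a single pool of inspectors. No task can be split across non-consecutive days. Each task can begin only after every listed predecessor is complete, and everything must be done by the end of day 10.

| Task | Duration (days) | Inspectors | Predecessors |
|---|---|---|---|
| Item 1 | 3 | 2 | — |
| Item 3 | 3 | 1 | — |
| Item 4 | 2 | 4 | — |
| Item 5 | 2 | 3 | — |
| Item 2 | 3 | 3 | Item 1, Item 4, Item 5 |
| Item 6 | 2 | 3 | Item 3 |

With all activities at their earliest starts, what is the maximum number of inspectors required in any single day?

Early-start schedule: Item 1@1, Item 3@1, Item 4@1, Item 5@1, Item 2@4, Item 6@4.
Load per day: day 1: 10, day 2: 10, day 3: 3, day 4: 6, day 5: 6, day 6: 3, day 7: 0, day 8: 0, day 9: 0, day 10: 0.
Peak is 10.

10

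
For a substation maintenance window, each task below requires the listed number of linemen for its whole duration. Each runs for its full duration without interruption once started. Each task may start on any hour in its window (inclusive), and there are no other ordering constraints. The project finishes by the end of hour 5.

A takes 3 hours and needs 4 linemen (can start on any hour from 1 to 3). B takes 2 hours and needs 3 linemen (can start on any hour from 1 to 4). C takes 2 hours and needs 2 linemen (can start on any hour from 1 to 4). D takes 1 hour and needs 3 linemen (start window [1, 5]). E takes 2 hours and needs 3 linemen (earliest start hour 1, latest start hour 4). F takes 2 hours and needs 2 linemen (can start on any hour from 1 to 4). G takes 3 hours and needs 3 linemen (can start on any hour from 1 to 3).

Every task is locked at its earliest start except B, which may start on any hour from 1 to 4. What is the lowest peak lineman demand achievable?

B@1: h1:20  h2:17  h3:7  h4:0  h5:0 → peak 20
B@2: h1:17  h2:17  h3:10  h4:0  h5:0 → peak 17
B@3: h1:17  h2:14  h3:10  h4:3  h5:0 → peak 17
B@4: h1:17  h2:14  h3:7  h4:3  h5:3 → peak 17
Best is B@2, peak 17.

17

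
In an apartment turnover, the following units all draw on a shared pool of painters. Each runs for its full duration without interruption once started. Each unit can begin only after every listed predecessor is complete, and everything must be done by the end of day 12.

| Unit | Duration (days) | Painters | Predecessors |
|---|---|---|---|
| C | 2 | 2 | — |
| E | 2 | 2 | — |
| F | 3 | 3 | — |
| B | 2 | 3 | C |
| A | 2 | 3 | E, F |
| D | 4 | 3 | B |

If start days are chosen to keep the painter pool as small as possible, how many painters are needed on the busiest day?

5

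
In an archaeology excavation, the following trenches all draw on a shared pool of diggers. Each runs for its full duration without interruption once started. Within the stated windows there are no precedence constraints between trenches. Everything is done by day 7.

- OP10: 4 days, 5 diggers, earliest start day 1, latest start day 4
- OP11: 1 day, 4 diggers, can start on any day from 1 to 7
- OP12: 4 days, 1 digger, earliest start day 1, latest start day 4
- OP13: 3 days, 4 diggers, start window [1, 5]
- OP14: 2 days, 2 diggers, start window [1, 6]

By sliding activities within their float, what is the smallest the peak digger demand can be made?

Early-start (OP10@1, OP11@1, OP12@1, OP13@1, OP14@1) gives peak 16: d1:16  d2:12  d3:10  d4:6  d5:0  d6:0  d7:0.
Shift OP11→5, OP13→5.
Schedule OP10@1, OP11@5, OP12@1, OP13@5, OP14@1: d1:8  d2:8  d3:6  d4:6  d5:8  d6:4  d7:4 — peak 8.

8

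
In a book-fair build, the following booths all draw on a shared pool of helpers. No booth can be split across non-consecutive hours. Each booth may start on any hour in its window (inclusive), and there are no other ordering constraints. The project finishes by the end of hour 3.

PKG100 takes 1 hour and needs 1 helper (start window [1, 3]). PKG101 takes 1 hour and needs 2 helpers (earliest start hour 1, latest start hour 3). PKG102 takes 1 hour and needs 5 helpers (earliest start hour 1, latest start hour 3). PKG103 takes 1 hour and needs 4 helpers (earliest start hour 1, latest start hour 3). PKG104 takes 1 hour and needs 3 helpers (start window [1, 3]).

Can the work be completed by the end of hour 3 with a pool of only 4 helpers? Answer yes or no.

no

Total helper-hours = 15; over 3 hours the average is 15/3 > 4, so some hour must exceed 4.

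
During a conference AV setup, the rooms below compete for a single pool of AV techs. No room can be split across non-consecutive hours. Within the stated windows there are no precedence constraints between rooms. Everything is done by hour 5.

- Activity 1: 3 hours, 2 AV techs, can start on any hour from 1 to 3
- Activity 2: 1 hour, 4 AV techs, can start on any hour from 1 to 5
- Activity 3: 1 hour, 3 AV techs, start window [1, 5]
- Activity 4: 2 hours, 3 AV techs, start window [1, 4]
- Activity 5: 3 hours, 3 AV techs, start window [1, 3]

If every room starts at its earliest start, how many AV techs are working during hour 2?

At early start, hour 2 has: Activity 1, Activity 4, Activity 5.
Demand: 2 + 3 + 3 = 8.

8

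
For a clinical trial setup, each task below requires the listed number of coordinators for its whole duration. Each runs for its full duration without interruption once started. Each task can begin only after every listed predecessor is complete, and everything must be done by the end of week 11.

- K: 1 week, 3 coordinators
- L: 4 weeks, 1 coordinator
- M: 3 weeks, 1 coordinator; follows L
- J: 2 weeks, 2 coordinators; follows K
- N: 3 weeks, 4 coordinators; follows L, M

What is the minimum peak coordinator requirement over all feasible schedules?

4

Schedule K@1, L@1, M@5, J@2, N@8: w1:4  w2:3  w3:3  w4:1  w5:1  w6:1  w7:1  w8:4  w9:4  w10:4  w11:0 — peak 4.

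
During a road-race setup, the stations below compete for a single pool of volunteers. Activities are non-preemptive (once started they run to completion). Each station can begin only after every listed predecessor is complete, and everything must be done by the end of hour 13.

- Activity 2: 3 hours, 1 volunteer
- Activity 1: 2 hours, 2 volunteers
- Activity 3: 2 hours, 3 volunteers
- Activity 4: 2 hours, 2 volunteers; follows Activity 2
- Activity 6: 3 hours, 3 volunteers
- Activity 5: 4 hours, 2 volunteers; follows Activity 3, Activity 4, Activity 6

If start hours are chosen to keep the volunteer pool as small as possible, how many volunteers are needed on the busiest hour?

4

Early-start (Activity 2@1, Activity 1@1, Activity 3@1, Activity 4@4, Activity 6@1, Activity 5@6) gives peak 9: h1:9  h2:9  h3:4  h4:2  h5:2  h6:2  h7:2  h8:2  h9:2  h10:0  h11:0  h12:0  h13:0.
Shift Activity 3→3, Activity 4→5, Activity 6→7, Activity 5→10.
Schedule Activity 2@1, Activity 1@1, Activity 3@3, Activity 4@5, Activity 6@7, Activity 5@10: h1:3  h2:3  h3:4  h4:3  h5:2  h6:2  h7:3  h8:3  h9:3  h10:2  h11:2  h12:2  h13:2 — peak 4.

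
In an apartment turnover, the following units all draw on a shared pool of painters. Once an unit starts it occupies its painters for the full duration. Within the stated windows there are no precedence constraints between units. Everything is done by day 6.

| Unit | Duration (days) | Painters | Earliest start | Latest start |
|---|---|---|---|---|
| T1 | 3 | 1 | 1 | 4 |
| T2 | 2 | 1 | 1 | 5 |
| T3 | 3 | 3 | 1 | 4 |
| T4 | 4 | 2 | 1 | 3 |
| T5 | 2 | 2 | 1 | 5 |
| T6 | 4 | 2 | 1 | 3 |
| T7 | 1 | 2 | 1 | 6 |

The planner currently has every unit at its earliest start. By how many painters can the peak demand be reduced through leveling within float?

6

Early-start peak: d1:13  d2:11  d3:8  d4:4  d5:0  d6:0 ⇒ 13.
Leveled (T1@1, T2@1, T3@4, T4@1, T5@1, T6@3, T7@3): d1:6  d2:6  d3:7  d4:7  d5:5  d6:5 ⇒ 7.
Reduction 13 − 7 = 6.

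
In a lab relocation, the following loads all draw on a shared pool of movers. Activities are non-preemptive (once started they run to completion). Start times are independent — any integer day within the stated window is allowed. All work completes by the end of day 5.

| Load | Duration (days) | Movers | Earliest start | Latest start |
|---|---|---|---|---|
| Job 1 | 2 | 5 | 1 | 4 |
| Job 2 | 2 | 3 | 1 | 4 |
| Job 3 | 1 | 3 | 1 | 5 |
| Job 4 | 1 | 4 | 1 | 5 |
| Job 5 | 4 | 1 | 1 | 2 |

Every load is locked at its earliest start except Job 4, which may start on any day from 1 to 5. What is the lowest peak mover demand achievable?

12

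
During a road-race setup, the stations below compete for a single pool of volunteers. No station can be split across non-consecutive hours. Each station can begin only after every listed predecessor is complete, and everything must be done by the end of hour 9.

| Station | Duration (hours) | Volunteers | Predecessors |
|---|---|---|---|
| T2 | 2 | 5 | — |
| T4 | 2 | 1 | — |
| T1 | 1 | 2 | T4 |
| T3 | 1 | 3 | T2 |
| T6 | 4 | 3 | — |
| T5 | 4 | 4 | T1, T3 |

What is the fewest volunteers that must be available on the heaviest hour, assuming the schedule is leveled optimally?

Early-start (T2@1, T4@1, T1@3, T3@3, T6@1, T5@4) gives peak 9: h1:9  h2:9  h3:8  h4:7  h5:4  h6:4  h7:4  h8:0  h9:0.
Shift T6→4.
Schedule T2@1, T4@1, T1@3, T3@3, T6@4, T5@4: h1:6  h2:6  h3:5  h4:7  h5:7  h6:7  h7:7  h8:0  h9:0 — peak 7.

7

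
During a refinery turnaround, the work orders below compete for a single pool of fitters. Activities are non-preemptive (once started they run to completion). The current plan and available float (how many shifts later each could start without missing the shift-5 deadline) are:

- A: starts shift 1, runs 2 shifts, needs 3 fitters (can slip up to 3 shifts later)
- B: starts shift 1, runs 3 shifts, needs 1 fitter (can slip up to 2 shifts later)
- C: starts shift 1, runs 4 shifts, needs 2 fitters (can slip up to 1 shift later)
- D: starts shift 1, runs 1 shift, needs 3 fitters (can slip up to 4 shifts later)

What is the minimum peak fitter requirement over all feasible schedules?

Early-start (A@1, B@1, C@1, D@1) gives peak 9: s1:9  s2:6  s3:3  s4:2  s5:0.
Shift B→3, D→5.
Schedule A@1, B@3, C@1, D@5: s1:5  s2:5  s3:3  s4:3  s5:4 — peak 5.

5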